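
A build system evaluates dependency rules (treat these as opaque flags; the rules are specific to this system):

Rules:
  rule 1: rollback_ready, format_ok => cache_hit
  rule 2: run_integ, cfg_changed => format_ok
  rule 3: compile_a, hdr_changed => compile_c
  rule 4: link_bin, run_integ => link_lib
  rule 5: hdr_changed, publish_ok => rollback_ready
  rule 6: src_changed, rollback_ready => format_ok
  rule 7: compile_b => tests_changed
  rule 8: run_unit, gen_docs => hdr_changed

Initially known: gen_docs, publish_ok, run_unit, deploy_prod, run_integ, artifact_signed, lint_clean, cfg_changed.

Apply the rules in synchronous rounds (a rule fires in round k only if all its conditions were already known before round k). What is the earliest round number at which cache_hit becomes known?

3

Round 1: rule 2 [run_integ, cfg_changed => format_ok]; rule 8 [run_unit, gen_docs => hdr_changed]. New: format_ok, hdr_changed.
Round 2: rule 5 [hdr_changed, publish_ok => rollback_ready]. New: rollback_ready.
Round 3: rule 1 [rollback_ready, format_ok => cache_hit]. New: cache_hit.
cache_hit first appears in round 3.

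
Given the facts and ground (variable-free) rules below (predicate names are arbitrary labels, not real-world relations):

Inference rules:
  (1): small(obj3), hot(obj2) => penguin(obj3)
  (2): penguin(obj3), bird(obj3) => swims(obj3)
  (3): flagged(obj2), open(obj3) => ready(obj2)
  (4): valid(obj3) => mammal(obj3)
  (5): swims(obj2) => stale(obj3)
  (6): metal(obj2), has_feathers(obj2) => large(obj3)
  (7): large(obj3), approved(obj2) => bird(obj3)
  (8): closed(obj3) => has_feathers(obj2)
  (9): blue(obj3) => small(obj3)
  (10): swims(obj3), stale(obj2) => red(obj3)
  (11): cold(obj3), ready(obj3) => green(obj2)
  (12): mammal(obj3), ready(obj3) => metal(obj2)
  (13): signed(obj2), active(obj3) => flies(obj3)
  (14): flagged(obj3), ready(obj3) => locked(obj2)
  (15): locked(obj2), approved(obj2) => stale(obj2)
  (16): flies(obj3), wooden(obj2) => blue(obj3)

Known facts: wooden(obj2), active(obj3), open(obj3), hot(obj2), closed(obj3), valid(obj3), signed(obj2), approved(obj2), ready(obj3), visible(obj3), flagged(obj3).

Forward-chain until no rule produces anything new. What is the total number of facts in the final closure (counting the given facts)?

Round 1 fires (4), (8), (13), (14), giving mammal(obj3), has_feathers(obj2), flies(obj3), locked(obj2).
Round 2 fires (12), (15), (16), giving metal(obj2), stale(obj2), blue(obj3).
Round 3 fires (6), (9), giving large(obj3), small(obj3).
Round 4 fires (1), (7), giving penguin(obj3), bird(obj3).
Round 5 fires (2), giving swims(obj3).
Round 6 fires (10), giving red(obj3).
Closure: {active(obj3), approved(obj2), bird(obj3), blue(obj3), closed(obj3), flagged(obj3), flies(obj3), has_feathers(obj2), hot(obj2), large(obj3), locked(obj2), mammal(obj3), metal(obj2), open(obj3), penguin(obj3), ready(obj3), red(obj3), signed(obj2), small(obj3), stale(obj2), swims(obj3), valid(obj3), visible(obj3), wooden(obj2)} — 24 facts.

24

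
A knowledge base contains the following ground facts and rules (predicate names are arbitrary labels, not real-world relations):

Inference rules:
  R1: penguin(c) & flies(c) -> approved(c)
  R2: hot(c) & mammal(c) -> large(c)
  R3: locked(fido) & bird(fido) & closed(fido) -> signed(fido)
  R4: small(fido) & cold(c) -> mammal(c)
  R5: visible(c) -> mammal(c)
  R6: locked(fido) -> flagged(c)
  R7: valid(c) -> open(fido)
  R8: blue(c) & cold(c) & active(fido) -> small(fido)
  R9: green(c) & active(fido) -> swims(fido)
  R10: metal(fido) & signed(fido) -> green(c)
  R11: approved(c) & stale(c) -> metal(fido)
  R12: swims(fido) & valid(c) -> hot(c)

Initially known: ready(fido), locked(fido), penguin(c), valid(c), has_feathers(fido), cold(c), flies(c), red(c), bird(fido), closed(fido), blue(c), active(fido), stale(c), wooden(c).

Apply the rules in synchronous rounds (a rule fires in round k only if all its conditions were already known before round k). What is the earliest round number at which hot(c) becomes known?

5

Round 1: R1 [penguin(c) & flies(c) -> approved(c)]; R3 [locked(fido) & bird(fido) & closed(fido) -> signed(fido)]; R6 [locked(fido) -> flagged(c)]; R7 [valid(c) -> open(fido)]; R8 [blue(c) & cold(c) & active(fido) -> small(fido)]. New: approved(c), signed(fido), flagged(c), open(fido), small(fido).
Round 2: R4 [small(fido) & cold(c) -> mammal(c)]; R11 [approved(c) & stale(c) -> metal(fido)]. New: mammal(c), metal(fido).
Round 3: R10 [metal(fido) & signed(fido) -> green(c)]. New: green(c).
Round 4: R9 [green(c) & active(fido) -> swims(fido)]. New: swims(fido).
Round 5: R12 [swims(fido) & valid(c) -> hot(c)]. New: hot(c).
hot(c) first appears in round 5.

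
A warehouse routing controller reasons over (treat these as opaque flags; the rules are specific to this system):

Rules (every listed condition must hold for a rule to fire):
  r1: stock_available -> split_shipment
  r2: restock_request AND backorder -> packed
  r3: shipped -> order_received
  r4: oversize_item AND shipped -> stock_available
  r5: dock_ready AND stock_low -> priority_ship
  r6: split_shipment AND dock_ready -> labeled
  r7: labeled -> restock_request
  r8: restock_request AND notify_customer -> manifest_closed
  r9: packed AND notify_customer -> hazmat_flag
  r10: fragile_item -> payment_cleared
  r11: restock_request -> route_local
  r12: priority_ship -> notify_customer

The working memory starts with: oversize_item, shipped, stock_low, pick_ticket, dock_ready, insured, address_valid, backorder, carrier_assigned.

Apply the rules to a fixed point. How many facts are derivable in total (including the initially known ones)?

20

Round 1: r3 [shipped -> order_received]; r4 [oversize_item AND shipped -> stock_available]; r5 [dock_ready AND stock_low -> priority_ship]. New: order_received, stock_available, priority_ship.
Round 2: r1 [stock_available -> split_shipment]; r12 [priority_ship -> notify_customer]. New: split_shipment, notify_customer.
Round 3: r6 [split_shipment AND dock_ready -> labeled]. New: labeled.
Round 4: r7 [labeled -> restock_request]. New: restock_request.
Round 5: r2 [restock_request AND backorder -> packed]; r8 [restock_request AND notify_customer -> manifest_closed]; r11 [restock_request -> route_local]. New: packed, manifest_closed, route_local.
Round 6: r9 [packed AND notify_customer -> hazmat_flag]. New: hazmat_flag.
Closure: {address_valid, backorder, carrier_assigned, dock_ready, hazmat_flag, insured, labeled, manifest_closed, notify_customer, order_received, oversize_item, packed, pick_ticket, priority_ship, restock_request, route_local, shipped, split_shipment, stock_available, stock_low} — 20 facts.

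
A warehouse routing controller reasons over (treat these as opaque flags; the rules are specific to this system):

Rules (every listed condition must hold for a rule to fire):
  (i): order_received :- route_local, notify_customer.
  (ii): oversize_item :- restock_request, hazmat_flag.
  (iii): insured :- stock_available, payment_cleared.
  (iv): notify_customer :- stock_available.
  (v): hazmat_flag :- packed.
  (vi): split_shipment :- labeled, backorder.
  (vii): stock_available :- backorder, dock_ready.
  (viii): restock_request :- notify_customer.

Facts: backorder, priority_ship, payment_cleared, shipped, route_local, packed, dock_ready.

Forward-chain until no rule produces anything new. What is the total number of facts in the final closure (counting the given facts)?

Round 1: (v) [hazmat_flag :- packed.]; (vii) [stock_available :- backorder, dock_ready.]. Adds hazmat_flag, stock_available.
Round 2: (iii) [insured :- stock_available, payment_cleared.]; (iv) [notify_customer :- stock_available.]. Adds insured, notify_customer.
Round 3: (i) [order_received :- route_local, notify_customer.]; (viii) [restock_request :- notify_customer.]. Adds order_received, restock_request.
Round 4: (ii) [oversize_item :- restock_request, hazmat_flag.]. Adds oversize_item.
Closure: {backorder, dock_ready, hazmat_flag, insured, notify_customer, order_received, oversize_item, packed, payment_cleared, priority_ship, restock_request, route_local, shipped, stock_available} — 14 facts.

14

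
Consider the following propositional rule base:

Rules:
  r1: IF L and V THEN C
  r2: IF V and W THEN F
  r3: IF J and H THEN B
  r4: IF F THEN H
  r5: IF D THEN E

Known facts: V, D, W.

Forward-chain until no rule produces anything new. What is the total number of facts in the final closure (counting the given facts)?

Round 1: r2 [IF V and W THEN F]; r5 [IF D THEN E]. New: F, E.
Round 2: r4 [IF F THEN H]. New: H.
Closure: {D, E, F, H, V, W} — 6 facts.

6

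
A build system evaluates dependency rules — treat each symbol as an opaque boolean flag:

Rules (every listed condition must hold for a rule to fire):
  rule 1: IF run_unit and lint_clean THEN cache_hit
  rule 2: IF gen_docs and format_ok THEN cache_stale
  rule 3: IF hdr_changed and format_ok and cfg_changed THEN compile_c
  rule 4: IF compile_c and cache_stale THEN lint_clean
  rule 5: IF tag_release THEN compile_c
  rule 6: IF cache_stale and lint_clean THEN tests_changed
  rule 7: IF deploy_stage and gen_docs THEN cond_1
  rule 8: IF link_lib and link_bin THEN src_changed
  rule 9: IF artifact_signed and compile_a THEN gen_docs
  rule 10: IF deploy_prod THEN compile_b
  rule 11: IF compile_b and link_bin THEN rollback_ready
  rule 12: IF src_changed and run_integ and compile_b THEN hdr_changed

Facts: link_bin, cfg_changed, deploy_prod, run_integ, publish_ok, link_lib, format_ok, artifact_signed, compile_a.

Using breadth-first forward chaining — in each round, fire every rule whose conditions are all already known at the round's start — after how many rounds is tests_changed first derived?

[1] rule 8 [IF link_lib and link_bin THEN src_changed]; rule 9 [IF artifact_signed and compile_a THEN gen_docs]; rule 10 [IF deploy_prod THEN compile_b]. ⇒ new: src_changed, gen_docs, compile_b.
[2] rule 2 [IF gen_docs and format_ok THEN cache_stale]; rule 11 [IF compile_b and link_bin THEN rollback_ready]; rule 12 [IF src_changed and run_integ and compile_b THEN hdr_changed]. ⇒ new: cache_stale, rollback_ready, hdr_changed.
[3] rule 3 [IF hdr_changed and format_ok and cfg_changed THEN compile_c]. ⇒ new: compile_c.
[4] rule 4 [IF compile_c and cache_stale THEN lint_clean]. ⇒ new: lint_clean.
[5] rule 6 [IF cache_stale and lint_clean THEN tests_changed]. ⇒ new: tests_changed.
tests_changed first appears in round 5.

5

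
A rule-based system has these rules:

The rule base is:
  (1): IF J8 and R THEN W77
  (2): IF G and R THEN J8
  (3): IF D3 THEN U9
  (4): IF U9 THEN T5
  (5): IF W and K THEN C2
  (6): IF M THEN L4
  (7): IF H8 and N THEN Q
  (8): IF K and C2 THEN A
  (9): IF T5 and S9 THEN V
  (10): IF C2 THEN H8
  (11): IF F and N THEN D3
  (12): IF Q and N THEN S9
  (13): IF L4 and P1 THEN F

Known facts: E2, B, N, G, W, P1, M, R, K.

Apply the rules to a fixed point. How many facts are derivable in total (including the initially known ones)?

22

Round 1: (2) [IF G and R THEN J8]; (5) [IF W and K THEN C2]; (6) [IF M THEN L4]. New: J8, C2, L4.
Round 2: (1) [IF J8 and R THEN W77]; (8) [IF K and C2 THEN A]; (10) [IF C2 THEN H8]; (13) [IF L4 and P1 THEN F]. New: W77, A, H8, F.
Round 3: (7) [IF H8 and N THEN Q]; (11) [IF F and N THEN D3]. New: Q, D3.
Round 4: (3) [IF D3 THEN U9]; (12) [IF Q and N THEN S9]. New: U9, S9.
Round 5: (4) [IF U9 THEN T5]. New: T5.
Round 6: (9) [IF T5 and S9 THEN V]. New: V.
Closure: {A, B, C2, D3, E2, F, G, H8, J8, K, L4, M, N, P1, Q, R, S9, T5, U9, V, W, W77} — 22 facts.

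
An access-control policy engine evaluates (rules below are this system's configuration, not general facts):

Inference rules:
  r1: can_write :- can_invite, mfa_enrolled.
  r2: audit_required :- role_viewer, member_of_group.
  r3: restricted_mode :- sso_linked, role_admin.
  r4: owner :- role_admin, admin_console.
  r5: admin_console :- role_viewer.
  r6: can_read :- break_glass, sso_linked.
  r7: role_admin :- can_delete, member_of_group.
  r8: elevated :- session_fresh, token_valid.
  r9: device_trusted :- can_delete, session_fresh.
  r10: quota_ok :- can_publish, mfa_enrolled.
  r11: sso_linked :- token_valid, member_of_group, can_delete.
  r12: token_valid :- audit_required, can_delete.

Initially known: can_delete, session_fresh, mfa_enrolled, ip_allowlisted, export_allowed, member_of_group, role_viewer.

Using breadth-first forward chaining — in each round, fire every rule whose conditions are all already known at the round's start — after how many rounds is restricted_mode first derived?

[1] r2 [audit_required :- role_viewer, member_of_group.]; r5 [admin_console :- role_viewer.]; r7 [role_admin :- can_delete, member_of_group.]; r9 [device_trusted :- can_delete, session_fresh.]. ⇒ new: audit_required, admin_console, role_admin, device_trusted.
[2] r4 [owner :- role_admin, admin_console.]; r12 [token_valid :- audit_required, can_delete.]. ⇒ new: owner, token_valid.
[3] r8 [elevated :- session_fresh, token_valid.]; r11 [sso_linked :- token_valid, member_of_group, can_delete.]. ⇒ new: elevated, sso_linked.
[4] r3 [restricted_mode :- sso_linked, role_admin.]. ⇒ new: restricted_mode.
restricted_mode first appears in round 4.

4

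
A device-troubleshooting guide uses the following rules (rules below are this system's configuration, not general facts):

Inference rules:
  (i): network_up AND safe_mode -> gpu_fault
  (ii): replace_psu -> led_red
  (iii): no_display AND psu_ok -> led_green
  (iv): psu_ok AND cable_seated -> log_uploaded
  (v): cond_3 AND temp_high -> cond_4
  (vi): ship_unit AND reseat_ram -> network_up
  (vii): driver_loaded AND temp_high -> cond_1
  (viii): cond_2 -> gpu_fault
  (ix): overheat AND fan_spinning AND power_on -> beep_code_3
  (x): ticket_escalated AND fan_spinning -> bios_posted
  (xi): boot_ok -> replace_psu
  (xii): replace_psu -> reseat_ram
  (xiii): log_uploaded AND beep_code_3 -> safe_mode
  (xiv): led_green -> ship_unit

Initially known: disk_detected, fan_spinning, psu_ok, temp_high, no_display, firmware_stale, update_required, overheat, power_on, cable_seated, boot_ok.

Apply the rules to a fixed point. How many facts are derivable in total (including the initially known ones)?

21

Round 1 — (iii), (iv), (ix), (xi), derive led_green, log_uploaded, beep_code_3, replace_psu.
Round 2 — (ii), (xii), (xiii), (xiv), derive led_red, reseat_ram, safe_mode, ship_unit.
Round 3 — (vi), derive network_up.
Round 4 — (i), derive gpu_fault.
Closure: {beep_code_3, boot_ok, cable_seated, disk_detected, fan_spinning, firmware_stale, gpu_fault, led_green, led_red, log_uploaded, network_up, no_display, overheat, power_on, psu_ok, replace_psu, reseat_ram, safe_mode, ship_unit, temp_high, update_required} — 21 facts.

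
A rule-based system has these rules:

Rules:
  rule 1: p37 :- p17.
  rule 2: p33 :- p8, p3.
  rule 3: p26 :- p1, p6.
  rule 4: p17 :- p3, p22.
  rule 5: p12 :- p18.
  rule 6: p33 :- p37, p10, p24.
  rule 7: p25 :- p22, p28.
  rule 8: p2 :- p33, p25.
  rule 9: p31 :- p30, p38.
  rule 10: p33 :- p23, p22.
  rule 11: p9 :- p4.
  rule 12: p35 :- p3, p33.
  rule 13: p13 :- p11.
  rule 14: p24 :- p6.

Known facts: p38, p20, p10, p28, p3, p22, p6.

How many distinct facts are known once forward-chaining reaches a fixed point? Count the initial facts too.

14

Round 1: rule 4 [p17 :- p3, p22.]; rule 7 [p25 :- p22, p28.]; rule 14 [p24 :- p6.]. New: p17, p25, p24.
Round 2: rule 1 [p37 :- p17.]. New: p37.
Round 3: rule 6 [p33 :- p37, p10, p24.]. New: p33.
Round 4: rule 8 [p2 :- p33, p25.]; rule 12 [p35 :- p3, p33.]. New: p2, p35.
Closure: {p10, p17, p2, p20, p22, p24, p25, p28, p3, p33, p35, p37, p38, p6} — 14 facts.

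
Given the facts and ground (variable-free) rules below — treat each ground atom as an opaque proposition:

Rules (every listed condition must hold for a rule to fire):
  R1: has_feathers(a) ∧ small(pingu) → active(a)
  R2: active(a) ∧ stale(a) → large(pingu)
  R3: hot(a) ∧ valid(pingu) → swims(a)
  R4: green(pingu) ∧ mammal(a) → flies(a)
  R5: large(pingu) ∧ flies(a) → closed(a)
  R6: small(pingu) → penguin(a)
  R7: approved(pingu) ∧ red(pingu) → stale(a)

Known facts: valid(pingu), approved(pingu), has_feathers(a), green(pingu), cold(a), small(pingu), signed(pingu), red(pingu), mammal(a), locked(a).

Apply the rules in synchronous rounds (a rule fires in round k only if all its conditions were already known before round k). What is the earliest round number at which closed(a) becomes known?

3

[1] R1 [has_feathers(a) ∧ small(pingu) → active(a)]; R4 [green(pingu) ∧ mammal(a) → flies(a)]; R6 [small(pingu) → penguin(a)]; R7 [approved(pingu) ∧ red(pingu) → stale(a)]. ⇒ new: active(a), flies(a), penguin(a), stale(a).
[2] R2 [active(a) ∧ stale(a) → large(pingu)]. ⇒ new: large(pingu).
[3] R5 [large(pingu) ∧ flies(a) → closed(a)]. ⇒ new: closed(a).
closed(a) first appears in round 3.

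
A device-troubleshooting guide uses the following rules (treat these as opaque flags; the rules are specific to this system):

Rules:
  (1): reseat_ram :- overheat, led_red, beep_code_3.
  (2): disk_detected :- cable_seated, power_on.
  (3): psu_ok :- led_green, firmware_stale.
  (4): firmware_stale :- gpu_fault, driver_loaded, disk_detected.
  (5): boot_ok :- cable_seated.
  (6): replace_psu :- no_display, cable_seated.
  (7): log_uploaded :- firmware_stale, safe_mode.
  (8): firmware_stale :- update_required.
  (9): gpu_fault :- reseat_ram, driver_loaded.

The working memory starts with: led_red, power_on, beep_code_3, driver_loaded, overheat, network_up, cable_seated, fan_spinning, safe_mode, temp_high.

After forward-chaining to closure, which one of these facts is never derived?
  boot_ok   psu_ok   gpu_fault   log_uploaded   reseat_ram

Round 1 — (1), (2), (5), derive reseat_ram, disk_detected, boot_ok.
Round 2 — (9), derive gpu_fault.
Round 3 — (4), derive firmware_stale.
Round 4 — (7), derive log_uploaded.
Derived: log_uploaded (round 4), boot_ok (round 1), gpu_fault (round 2), reseat_ram (round 1). psu_ok never appears in any round.

psu_ok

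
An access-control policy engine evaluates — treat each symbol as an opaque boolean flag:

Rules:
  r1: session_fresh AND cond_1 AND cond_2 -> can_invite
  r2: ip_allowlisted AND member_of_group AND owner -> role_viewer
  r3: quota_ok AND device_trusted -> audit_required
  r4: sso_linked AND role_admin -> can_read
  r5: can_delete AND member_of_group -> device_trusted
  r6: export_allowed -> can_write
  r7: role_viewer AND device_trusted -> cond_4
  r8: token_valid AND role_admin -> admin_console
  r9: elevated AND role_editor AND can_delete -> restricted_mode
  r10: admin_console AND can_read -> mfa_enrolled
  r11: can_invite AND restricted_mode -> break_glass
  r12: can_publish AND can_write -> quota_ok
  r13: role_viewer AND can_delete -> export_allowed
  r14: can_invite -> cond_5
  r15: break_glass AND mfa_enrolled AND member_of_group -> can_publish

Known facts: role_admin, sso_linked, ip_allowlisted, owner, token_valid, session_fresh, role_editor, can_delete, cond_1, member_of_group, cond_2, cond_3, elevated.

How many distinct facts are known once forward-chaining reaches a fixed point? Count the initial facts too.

28

Round 1: r1 [session_fresh AND cond_1 AND cond_2 -> can_invite]; r2 [ip_allowlisted AND member_of_group AND owner -> role_viewer]; r4 [sso_linked AND role_admin -> can_read]; r5 [can_delete AND member_of_group -> device_trusted]; r8 [token_valid AND role_admin -> admin_console]; r9 [elevated AND role_editor AND can_delete -> restricted_mode]. Adds can_invite, role_viewer, can_read, device_trusted, admin_console, restricted_mode.
Round 2: r7 [role_viewer AND device_trusted -> cond_4]; r10 [admin_console AND can_read -> mfa_enrolled]; r11 [can_invite AND restricted_mode -> break_glass]; r13 [role_viewer AND can_delete -> export_allowed]; r14 [can_invite -> cond_5]. Adds cond_4, mfa_enrolled, break_glass, export_allowed, cond_5.
Round 3: r6 [export_allowed -> can_write]; r15 [break_glass AND mfa_enrolled AND member_of_group -> can_publish]. Adds can_write, can_publish.
Round 4: r12 [can_publish AND can_write -> quota_ok]. Adds quota_ok.
Round 5: r3 [quota_ok AND device_trusted -> audit_required]. Adds audit_required.
Closure: {admin_console, audit_required, break_glass, can_delete, can_invite, can_publish, can_read, can_write, cond_1, cond_2, cond_3, cond_4, cond_5, device_trusted, elevated, export_allowed, ip_allowlisted, member_of_group, mfa_enrolled, owner, quota_ok, restricted_mode, role_admin, role_editor, role_viewer, session_fresh, sso_linked, token_valid} — 28 facts.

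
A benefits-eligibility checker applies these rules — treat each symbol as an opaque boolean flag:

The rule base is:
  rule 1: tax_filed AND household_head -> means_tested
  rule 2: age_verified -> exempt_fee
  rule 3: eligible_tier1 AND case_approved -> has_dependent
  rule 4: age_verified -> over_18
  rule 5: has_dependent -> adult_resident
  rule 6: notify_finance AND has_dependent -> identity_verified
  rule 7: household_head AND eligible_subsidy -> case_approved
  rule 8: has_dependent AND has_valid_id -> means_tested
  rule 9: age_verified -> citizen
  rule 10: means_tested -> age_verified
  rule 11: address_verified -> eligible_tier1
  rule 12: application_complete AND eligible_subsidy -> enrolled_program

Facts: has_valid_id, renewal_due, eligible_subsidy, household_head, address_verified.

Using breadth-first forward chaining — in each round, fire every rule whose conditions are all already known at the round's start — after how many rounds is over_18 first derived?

Round 1: rule 7 [household_head AND eligible_subsidy -> case_approved]; rule 11 [address_verified -> eligible_tier1]. Adds case_approved, eligible_tier1.
Round 2: rule 3 [eligible_tier1 AND case_approved -> has_dependent]. Adds has_dependent.
Round 3: rule 5 [has_dependent -> adult_resident]; rule 8 [has_dependent AND has_valid_id -> means_tested]. Adds adult_resident, means_tested.
Round 4: rule 10 [means_tested -> age_verified]. Adds age_verified.
Round 5: rule 2 [age_verified -> exempt_fee]; rule 4 [age_verified -> over_18]; rule 9 [age_verified -> citizen]. Adds exempt_fee, over_18, citizen.
over_18 first appears in round 5.

5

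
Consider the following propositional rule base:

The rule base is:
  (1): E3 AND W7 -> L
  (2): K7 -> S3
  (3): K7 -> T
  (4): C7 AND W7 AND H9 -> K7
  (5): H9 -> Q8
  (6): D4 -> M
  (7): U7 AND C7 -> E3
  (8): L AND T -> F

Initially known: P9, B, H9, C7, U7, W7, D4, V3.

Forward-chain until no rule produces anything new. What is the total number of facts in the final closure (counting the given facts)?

16

[1] (4) [C7 AND W7 AND H9 -> K7]; (5) [H9 -> Q8]; (6) [D4 -> M]; (7) [U7 AND C7 -> E3]. ⇒ new: K7, Q8, M, E3.
[2] (1) [E3 AND W7 -> L]; (2) [K7 -> S3]; (3) [K7 -> T]. ⇒ new: L, S3, T.
[3] (8) [L AND T -> F]. ⇒ new: F.
Closure: {B, C7, D4, E3, F, H9, K7, L, M, P9, Q8, S3, T, U7, V3, W7} — 16 facts.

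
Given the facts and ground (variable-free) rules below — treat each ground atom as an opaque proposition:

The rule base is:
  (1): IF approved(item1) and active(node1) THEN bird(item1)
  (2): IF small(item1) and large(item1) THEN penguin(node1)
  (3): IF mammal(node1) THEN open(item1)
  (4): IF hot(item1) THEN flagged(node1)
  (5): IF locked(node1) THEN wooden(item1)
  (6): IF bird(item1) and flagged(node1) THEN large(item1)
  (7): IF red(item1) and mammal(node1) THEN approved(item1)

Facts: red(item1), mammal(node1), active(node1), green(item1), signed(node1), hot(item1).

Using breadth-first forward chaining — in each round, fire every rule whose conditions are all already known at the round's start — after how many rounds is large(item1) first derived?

[1] (3) [IF mammal(node1) THEN open(item1)]; (4) [IF hot(item1) THEN flagged(node1)]; (7) [IF red(item1) and mammal(node1) THEN approved(item1)]. ⇒ new: open(item1), flagged(node1), approved(item1).
[2] (1) [IF approved(item1) and active(node1) THEN bird(item1)]. ⇒ new: bird(item1).
[3] (6) [IF bird(item1) and flagged(node1) THEN large(item1)]. ⇒ new: large(item1).
large(item1) first appears in round 3.

3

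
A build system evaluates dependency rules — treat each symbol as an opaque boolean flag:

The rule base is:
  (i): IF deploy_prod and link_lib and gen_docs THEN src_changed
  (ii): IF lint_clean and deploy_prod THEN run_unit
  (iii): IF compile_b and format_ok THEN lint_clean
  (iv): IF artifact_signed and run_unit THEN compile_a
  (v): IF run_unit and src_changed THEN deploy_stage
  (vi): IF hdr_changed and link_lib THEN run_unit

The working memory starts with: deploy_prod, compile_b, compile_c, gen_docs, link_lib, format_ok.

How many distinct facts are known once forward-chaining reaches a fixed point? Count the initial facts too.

Round 1 fires (i), (iii), giving src_changed, lint_clean.
Round 2 fires (ii), giving run_unit.
Round 3 fires (v), giving deploy_stage.
Closure: {compile_b, compile_c, deploy_prod, deploy_stage, format_ok, gen_docs, link_lib, lint_clean, run_unit, src_changed} — 10 facts.

10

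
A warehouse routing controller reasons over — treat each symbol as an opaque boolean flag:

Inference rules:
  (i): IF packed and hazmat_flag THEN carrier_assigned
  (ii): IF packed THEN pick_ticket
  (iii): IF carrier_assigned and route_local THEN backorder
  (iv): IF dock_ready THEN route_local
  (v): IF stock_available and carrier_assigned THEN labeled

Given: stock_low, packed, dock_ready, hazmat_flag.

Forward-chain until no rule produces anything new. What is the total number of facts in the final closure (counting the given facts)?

Round 1 — (i), (ii), (iv), derive carrier_assigned, pick_ticket, route_local.
Round 2 — (iii), derive backorder.
Closure: {backorder, carrier_assigned, dock_ready, hazmat_flag, packed, pick_ticket, route_local, stock_low} — 8 facts.

8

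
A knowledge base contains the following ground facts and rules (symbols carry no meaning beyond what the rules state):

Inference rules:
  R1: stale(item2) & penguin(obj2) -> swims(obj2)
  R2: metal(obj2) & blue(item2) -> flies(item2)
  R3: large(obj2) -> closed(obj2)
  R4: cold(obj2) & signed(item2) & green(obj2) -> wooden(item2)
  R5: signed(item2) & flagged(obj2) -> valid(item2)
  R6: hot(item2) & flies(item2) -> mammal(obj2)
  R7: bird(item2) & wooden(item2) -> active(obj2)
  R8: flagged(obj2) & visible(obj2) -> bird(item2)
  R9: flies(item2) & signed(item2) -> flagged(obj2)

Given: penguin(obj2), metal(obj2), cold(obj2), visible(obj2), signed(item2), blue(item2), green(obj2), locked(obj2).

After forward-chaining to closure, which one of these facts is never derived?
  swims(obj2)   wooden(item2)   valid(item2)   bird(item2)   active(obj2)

Round 1: R2 [metal(obj2) & blue(item2) -> flies(item2)]; R4 [cold(obj2) & signed(item2) & green(obj2) -> wooden(item2)]. Adds flies(item2), wooden(item2).
Round 2: R9 [flies(item2) & signed(item2) -> flagged(obj2)]. Adds flagged(obj2).
Round 3: R5 [signed(item2) & flagged(obj2) -> valid(item2)]; R8 [flagged(obj2) & visible(obj2) -> bird(item2)]. Adds valid(item2), bird(item2).
Round 4: R7 [bird(item2) & wooden(item2) -> active(obj2)]. Adds active(obj2).
Derived: bird(item2) (round 3), wooden(item2) (round 1), valid(item2) (round 3), active(obj2) (round 4). swims(obj2) never appears in any round.

swims(obj2)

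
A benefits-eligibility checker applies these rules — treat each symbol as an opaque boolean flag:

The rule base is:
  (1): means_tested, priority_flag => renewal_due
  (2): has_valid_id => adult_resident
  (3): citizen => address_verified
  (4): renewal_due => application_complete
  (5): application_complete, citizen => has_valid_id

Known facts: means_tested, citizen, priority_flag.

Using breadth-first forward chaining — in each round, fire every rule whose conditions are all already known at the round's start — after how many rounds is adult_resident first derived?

4

Round 1 fires (1), (3), giving renewal_due, address_verified.
Round 2 fires (4), giving application_complete.
Round 3 fires (5), giving has_valid_id.
Round 4 fires (2), giving adult_resident.
adult_resident first appears in round 4.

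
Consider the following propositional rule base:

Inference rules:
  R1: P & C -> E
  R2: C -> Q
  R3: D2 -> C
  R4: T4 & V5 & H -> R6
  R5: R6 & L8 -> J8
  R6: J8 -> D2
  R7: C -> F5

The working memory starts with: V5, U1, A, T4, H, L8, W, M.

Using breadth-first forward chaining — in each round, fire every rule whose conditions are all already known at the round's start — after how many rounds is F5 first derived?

Round 1 — R4, derive R6.
Round 2 — R5, derive J8.
Round 3 — R6, derive D2.
Round 4 — R3, derive C.
Round 5 — R2, R7, derive Q, F5.
F5 first appears in round 5.

5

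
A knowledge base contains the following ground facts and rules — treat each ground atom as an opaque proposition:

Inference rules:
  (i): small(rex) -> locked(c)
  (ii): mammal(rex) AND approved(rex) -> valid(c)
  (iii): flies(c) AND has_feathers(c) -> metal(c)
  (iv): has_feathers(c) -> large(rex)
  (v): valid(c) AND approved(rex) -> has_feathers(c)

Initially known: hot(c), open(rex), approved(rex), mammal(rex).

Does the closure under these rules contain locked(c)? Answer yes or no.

no

Round 1: (ii) [mammal(rex) AND approved(rex) -> valid(c)]. Adds valid(c).
Round 2: (v) [valid(c) AND approved(rex) -> has_feathers(c)]. Adds has_feathers(c).
Round 3: (iv) [has_feathers(c) -> large(rex)]. Adds large(rex).
Fixed point reached. locked(c) is concluded only by (i); (i) needs small(rex) (never derived).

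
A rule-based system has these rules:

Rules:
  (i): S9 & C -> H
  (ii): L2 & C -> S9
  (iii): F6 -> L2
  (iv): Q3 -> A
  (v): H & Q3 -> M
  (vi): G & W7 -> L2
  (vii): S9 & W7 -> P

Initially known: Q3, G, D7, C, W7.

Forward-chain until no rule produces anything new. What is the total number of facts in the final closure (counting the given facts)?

Round 1 — (iv), (vi), derive A, L2.
Round 2 — (ii), derive S9.
Round 3 — (i), (vii), derive H, P.
Round 4 — (v), derive M.
Closure: {A, C, D7, G, H, L2, M, P, Q3, S9, W7} — 11 facts.

11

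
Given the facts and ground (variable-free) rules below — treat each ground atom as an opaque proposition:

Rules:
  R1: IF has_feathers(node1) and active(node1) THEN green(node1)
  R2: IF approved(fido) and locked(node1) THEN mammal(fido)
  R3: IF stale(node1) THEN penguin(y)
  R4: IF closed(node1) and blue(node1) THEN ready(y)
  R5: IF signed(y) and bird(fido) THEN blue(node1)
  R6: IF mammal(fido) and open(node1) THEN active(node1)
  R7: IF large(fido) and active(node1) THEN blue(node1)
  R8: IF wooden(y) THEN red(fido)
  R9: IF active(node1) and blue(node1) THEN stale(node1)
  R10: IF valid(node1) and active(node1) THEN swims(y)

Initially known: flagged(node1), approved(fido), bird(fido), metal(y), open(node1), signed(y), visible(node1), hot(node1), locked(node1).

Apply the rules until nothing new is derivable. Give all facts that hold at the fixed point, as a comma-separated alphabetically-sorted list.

Round 1 fires R2, R5, giving mammal(fido), blue(node1).
Round 2 fires R6, giving active(node1).
Round 3 fires R9, giving stale(node1).
Round 4 fires R3, giving penguin(y).

active(node1), approved(fido), bird(fido), blue(node1), flagged(node1), hot(node1), locked(node1), mammal(fido), metal(y), open(node1), penguin(y), signed(y), stale(node1), visible(node1)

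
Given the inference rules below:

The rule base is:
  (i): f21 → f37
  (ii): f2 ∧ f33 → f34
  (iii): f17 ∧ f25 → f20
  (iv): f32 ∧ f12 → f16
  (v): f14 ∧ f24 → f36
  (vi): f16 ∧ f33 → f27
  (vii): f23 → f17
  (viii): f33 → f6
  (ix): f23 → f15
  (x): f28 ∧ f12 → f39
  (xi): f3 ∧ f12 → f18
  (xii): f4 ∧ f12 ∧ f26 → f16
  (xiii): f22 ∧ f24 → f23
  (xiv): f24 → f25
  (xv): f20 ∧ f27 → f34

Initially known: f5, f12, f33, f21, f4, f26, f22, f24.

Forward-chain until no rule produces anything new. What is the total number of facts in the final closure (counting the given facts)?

Round 1 fires (i), (viii), (xii), (xiii), (xiv), giving f37, f6, f16, f23, f25.
Round 2 fires (vi), (vii), (ix), giving f27, f17, f15.
Round 3 fires (iii), giving f20.
Round 4 fires (xv), giving f34.
Closure: {f12, f15, f16, f17, f20, f21, f22, f23, f24, f25, f26, f27, f33, f34, f37, f4, f5, f6} — 18 facts.

18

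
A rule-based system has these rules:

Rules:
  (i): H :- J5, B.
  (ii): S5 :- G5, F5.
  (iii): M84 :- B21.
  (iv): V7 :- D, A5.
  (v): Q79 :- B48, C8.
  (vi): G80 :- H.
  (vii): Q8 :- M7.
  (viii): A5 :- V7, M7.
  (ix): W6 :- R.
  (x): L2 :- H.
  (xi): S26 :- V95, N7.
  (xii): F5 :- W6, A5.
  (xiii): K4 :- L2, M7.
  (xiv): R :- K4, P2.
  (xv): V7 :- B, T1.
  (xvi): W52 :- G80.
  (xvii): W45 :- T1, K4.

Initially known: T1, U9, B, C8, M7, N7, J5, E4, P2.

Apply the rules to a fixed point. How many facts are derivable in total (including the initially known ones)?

21

[1] (i) [H :- J5, B.]; (vii) [Q8 :- M7.]; (xv) [V7 :- B, T1.]. ⇒ new: H, Q8, V7.
[2] (vi) [G80 :- H.]; (viii) [A5 :- V7, M7.]; (x) [L2 :- H.]. ⇒ new: G80, A5, L2.
[3] (xiii) [K4 :- L2, M7.]; (xvi) [W52 :- G80.]. ⇒ new: K4, W52.
[4] (xiv) [R :- K4, P2.]; (xvii) [W45 :- T1, K4.]. ⇒ new: R, W45.
[5] (ix) [W6 :- R.]. ⇒ new: W6.
[6] (xii) [F5 :- W6, A5.]. ⇒ new: F5.
Closure: {A5, B, C8, E4, F5, G80, H, J5, K4, L2, M7, N7, P2, Q8, R, T1, U9, V7, W45, W52, W6} — 21 facts.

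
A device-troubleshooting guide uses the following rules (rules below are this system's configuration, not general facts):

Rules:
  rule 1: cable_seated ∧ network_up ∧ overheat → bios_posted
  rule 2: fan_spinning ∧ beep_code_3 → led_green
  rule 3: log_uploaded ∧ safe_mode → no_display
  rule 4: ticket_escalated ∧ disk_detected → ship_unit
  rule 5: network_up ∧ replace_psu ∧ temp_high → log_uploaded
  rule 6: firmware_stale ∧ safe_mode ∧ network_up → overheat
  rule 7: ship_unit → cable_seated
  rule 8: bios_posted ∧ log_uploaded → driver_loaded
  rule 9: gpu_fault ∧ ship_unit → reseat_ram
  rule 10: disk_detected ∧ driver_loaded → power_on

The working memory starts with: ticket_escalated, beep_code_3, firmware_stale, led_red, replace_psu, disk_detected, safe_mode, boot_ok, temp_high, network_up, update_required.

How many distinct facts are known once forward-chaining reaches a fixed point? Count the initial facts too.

19

[1] rule 4 [ticket_escalated ∧ disk_detected → ship_unit]; rule 5 [network_up ∧ replace_psu ∧ temp_high → log_uploaded]; rule 6 [firmware_stale ∧ safe_mode ∧ network_up → overheat]. ⇒ new: ship_unit, log_uploaded, overheat.
[2] rule 3 [log_uploaded ∧ safe_mode → no_display]; rule 7 [ship_unit → cable_seated]. ⇒ new: no_display, cable_seated.
[3] rule 1 [cable_seated ∧ network_up ∧ overheat → bios_posted]. ⇒ new: bios_posted.
[4] rule 8 [bios_posted ∧ log_uploaded → driver_loaded]. ⇒ new: driver_loaded.
[5] rule 10 [disk_detected ∧ driver_loaded → power_on]. ⇒ new: power_on.
Closure: {beep_code_3, bios_posted, boot_ok, cable_seated, disk_detected, driver_loaded, firmware_stale, led_red, log_uploaded, network_up, no_display, overheat, power_on, replace_psu, safe_mode, ship_unit, temp_high, ticket_escalated, update_required} — 19 facts.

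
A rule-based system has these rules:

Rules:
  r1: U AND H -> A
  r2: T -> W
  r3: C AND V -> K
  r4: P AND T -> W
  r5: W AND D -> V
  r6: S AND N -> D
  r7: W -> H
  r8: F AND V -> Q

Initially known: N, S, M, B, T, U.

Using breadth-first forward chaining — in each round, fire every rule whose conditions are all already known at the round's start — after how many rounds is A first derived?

3

Round 1: r2 [T -> W]; r6 [S AND N -> D]. Adds W, D.
Round 2: r5 [W AND D -> V]; r7 [W -> H]. Adds V, H.
Round 3: r1 [U AND H -> A]. Adds A.
A first appears in round 3.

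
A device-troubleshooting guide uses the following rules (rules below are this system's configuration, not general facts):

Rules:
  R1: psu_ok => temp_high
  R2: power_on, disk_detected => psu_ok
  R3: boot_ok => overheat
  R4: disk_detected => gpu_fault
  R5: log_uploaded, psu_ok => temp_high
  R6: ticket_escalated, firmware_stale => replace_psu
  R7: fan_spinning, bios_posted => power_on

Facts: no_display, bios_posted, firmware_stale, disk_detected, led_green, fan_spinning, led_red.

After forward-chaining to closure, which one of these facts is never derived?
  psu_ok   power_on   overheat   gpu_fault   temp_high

[1] R4 [disk_detected => gpu_fault]; R7 [fan_spinning, bios_posted => power_on]. ⇒ new: gpu_fault, power_on.
[2] R2 [power_on, disk_detected => psu_ok]. ⇒ new: psu_ok.
[3] R1 [psu_ok => temp_high]. ⇒ new: temp_high.
Derived: temp_high (round 3), gpu_fault (round 1), power_on (round 1), psu_ok (round 2). overheat never appears in any round.

overheat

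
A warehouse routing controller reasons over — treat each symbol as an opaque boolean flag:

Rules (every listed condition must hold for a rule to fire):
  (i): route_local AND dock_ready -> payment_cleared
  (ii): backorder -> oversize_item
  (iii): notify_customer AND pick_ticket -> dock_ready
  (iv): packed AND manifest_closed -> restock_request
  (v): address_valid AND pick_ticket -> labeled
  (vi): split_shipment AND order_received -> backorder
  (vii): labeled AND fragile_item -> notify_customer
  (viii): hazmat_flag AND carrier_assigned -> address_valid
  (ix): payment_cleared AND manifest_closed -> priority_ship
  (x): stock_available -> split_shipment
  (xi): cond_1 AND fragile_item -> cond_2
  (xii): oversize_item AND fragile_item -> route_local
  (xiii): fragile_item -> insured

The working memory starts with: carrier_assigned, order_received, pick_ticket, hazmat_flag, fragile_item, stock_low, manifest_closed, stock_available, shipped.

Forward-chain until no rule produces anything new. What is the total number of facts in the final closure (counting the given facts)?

20

[1] (viii) [hazmat_flag AND carrier_assigned -> address_valid]; (x) [stock_available -> split_shipment]; (xiii) [fragile_item -> insured]. ⇒ new: address_valid, split_shipment, insured.
[2] (v) [address_valid AND pick_ticket -> labeled]; (vi) [split_shipment AND order_received -> backorder]. ⇒ new: labeled, backorder.
[3] (ii) [backorder -> oversize_item]; (vii) [labeled AND fragile_item -> notify_customer]. ⇒ new: oversize_item, notify_customer.
[4] (iii) [notify_customer AND pick_ticket -> dock_ready]; (xii) [oversize_item AND fragile_item -> route_local]. ⇒ new: dock_ready, route_local.
[5] (i) [route_local AND dock_ready -> payment_cleared]. ⇒ new: payment_cleared.
[6] (ix) [payment_cleared AND manifest_closed -> priority_ship]. ⇒ new: priority_ship.
Closure: {address_valid, backorder, carrier_assigned, dock_ready, fragile_item, hazmat_flag, insured, labeled, manifest_closed, notify_customer, order_received, oversize_item, payment_cleared, pick_ticket, priority_ship, route_local, shipped, split_shipment, stock_available, stock_low} — 20 facts.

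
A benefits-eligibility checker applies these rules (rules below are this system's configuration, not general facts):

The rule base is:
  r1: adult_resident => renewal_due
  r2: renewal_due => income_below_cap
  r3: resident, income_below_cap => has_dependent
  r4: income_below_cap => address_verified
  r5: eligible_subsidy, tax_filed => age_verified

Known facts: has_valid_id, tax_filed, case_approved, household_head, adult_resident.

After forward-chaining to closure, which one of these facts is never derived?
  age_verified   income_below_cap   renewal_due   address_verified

Round 1 — r1, derive renewal_due.
Round 2 — r2, derive income_below_cap.
Round 3 — r4, derive address_verified.
Derived: renewal_due (round 1), address_verified (round 3), income_below_cap (round 2). age_verified never appears in any round.

age_verified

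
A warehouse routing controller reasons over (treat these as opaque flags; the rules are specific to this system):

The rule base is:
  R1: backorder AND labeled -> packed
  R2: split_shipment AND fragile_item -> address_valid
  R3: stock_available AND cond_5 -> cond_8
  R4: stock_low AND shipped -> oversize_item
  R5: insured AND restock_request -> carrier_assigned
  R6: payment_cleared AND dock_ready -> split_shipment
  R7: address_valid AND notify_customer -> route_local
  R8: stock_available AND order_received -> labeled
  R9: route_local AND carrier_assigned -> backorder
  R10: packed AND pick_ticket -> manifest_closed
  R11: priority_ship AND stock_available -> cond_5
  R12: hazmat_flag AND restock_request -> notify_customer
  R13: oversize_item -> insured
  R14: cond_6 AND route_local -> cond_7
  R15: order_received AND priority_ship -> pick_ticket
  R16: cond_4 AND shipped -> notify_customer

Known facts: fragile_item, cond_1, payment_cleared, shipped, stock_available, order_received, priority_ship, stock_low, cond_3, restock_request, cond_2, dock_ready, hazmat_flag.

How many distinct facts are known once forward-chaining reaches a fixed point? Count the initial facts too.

27

Round 1: R4 [stock_low AND shipped -> oversize_item]; R6 [payment_cleared AND dock_ready -> split_shipment]; R8 [stock_available AND order_received -> labeled]; R11 [priority_ship AND stock_available -> cond_5]; R12 [hazmat_flag AND restock_request -> notify_customer]; R15 [order_received AND priority_ship -> pick_ticket]. New: oversize_item, split_shipment, labeled, cond_5, notify_customer, pick_ticket.
Round 2: R2 [split_shipment AND fragile_item -> address_valid]; R3 [stock_available AND cond_5 -> cond_8]; R13 [oversize_item -> insured]. New: address_valid, cond_8, insured.
Round 3: R5 [insured AND restock_request -> carrier_assigned]; R7 [address_valid AND notify_customer -> route_local]. New: carrier_assigned, route_local.
Round 4: R9 [route_local AND carrier_assigned -> backorder]. New: backorder.
Round 5: R1 [backorder AND labeled -> packed]. New: packed.
Round 6: R10 [packed AND pick_ticket -> manifest_closed]. New: manifest_closed.
Closure: {address_valid, backorder, carrier_assigned, cond_1, cond_2, cond_3, cond_5, cond_8, dock_ready, fragile_item, hazmat_flag, insured, labeled, manifest_closed, notify_customer, order_received, oversize_item, packed, payment_cleared, pick_ticket, priority_ship, restock_request, route_local, shipped, split_shipment, stock_available, stock_low} — 27 facts.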